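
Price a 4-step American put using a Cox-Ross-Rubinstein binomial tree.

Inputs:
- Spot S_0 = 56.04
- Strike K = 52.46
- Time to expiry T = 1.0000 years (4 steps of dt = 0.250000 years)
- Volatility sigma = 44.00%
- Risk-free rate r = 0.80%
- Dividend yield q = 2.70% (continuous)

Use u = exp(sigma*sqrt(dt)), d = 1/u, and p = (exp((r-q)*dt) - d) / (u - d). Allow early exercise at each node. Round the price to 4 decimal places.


Answer: Price = V(0,0) = 8.0662

Derivation:
dt = T/N = 0.250000
u = exp(sigma*sqrt(dt)) = 1.246077; d = 1/u = 0.802519
p = (exp((r-q)*dt) - d) / (u - d) = 0.434537
Discount per step: exp(-r*dt) = 0.998002
Stock lattice S(k, i) with i counting down-moves:
  k=0: S(0,0) = 56.0400
  k=1: S(1,0) = 69.8301; S(1,1) = 44.9732
  k=2: S(2,0) = 87.0137; S(2,1) = 56.0400; S(2,2) = 36.0918
  k=3: S(3,0) = 108.4258; S(3,1) = 69.8301; S(3,2) = 44.9732; S(3,3) = 28.9643
  k=4: S(4,0) = 135.1068; S(4,1) = 87.0137; S(4,2) = 56.0400; S(4,3) = 36.0918; S(4,4) = 23.2444
Terminal payoffs V(N, i) = max(K - S_T, 0):
  V(4,0) = 0.000000; V(4,1) = 0.000000; V(4,2) = 0.000000; V(4,3) = 16.368199; V(4,4) = 29.215566
Backward induction: V(k, i) = exp(-r*dt) * [p * V(k+1, i) + (1-p) * V(k+1, i+1)]; then take max(V_cont, immediate exercise) for American.
  V(3,0) = exp(-r*dt) * [p*0.000000 + (1-p)*0.000000] = 0.000000; exercise = 0.000000; V(3,0) = max -> 0.000000
  V(3,1) = exp(-r*dt) * [p*0.000000 + (1-p)*0.000000] = 0.000000; exercise = 0.000000; V(3,1) = max -> 0.000000
  V(3,2) = exp(-r*dt) * [p*0.000000 + (1-p)*16.368199] = 9.237113; exercise = 7.486847; V(3,2) = max -> 9.237113
  V(3,3) = exp(-r*dt) * [p*16.368199 + (1-p)*29.215566] = 23.585687; exercise = 23.495651; V(3,3) = max -> 23.585687
  V(2,0) = exp(-r*dt) * [p*0.000000 + (1-p)*0.000000] = 0.000000; exercise = 0.000000; V(2,0) = max -> 0.000000
  V(2,1) = exp(-r*dt) * [p*0.000000 + (1-p)*9.237113] = 5.212807; exercise = 0.000000; V(2,1) = max -> 5.212807
  V(2,2) = exp(-r*dt) * [p*9.237113 + (1-p)*23.585687] = 17.316030; exercise = 16.368199; V(2,2) = max -> 17.316030
  V(1,0) = exp(-r*dt) * [p*0.000000 + (1-p)*5.212807] = 2.941759; exercise = 0.000000; V(1,0) = max -> 2.941759
  V(1,1) = exp(-r*dt) * [p*5.212807 + (1-p)*17.316030] = 12.032639; exercise = 7.486847; V(1,1) = max -> 12.032639
  V(0,0) = exp(-r*dt) * [p*2.941759 + (1-p)*12.032639] = 8.066164; exercise = 0.000000; V(0,0) = max -> 8.066164


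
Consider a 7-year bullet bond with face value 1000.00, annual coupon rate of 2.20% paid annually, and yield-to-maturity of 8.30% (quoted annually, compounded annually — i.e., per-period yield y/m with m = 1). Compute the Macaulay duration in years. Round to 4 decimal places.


Coupon per period c = face * coupon_rate / m = 22.000000
Periods per year m = 1; per-period yield y/m = 0.083000
Number of cashflows N = 7
Cashflows (t years, CF_t, discount factor 1/(1+y/m)^(m*t), PV):
  t = 1.0000: CF_t = 22.000000, DF = 0.923361, PV = 20.313943
  t = 2.0000: CF_t = 22.000000, DF = 0.852596, PV = 18.757103
  t = 3.0000: CF_t = 22.000000, DF = 0.787254, PV = 17.319578
  t = 4.0000: CF_t = 22.000000, DF = 0.726919, PV = 15.992224
  t = 5.0000: CF_t = 22.000000, DF = 0.671209, PV = 14.766596
  t = 6.0000: CF_t = 22.000000, DF = 0.619768, PV = 13.634899
  t = 7.0000: CF_t = 1022.000000, DF = 0.572270, PV = 584.859703
Price P = sum_t PV_t = 685.644046
Macaulay numerator sum_t t * PV_t:
  t * PV_t at t = 1.0000: 20.313943
  t * PV_t at t = 2.0000: 37.514206
  t * PV_t at t = 3.0000: 51.958735
  t * PV_t at t = 4.0000: 63.968895
  t * PV_t at t = 5.0000: 73.832981
  t * PV_t at t = 6.0000: 81.809397
  t * PV_t at t = 7.0000: 4094.017921
Macaulay duration D = (sum_t t * PV_t) / P = 4423.416077 / 685.644046 = 6.451476

Answer: Macaulay duration = 6.4515 years


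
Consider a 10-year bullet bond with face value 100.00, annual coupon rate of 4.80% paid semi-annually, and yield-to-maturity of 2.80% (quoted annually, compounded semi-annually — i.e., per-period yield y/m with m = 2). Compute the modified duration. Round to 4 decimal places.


Coupon per period c = face * coupon_rate / m = 2.400000
Periods per year m = 2; per-period yield y/m = 0.014000
Number of cashflows N = 20
Cashflows (t years, CF_t, discount factor 1/(1+y/m)^(m*t), PV):
  t = 0.5000: CF_t = 2.400000, DF = 0.986193, PV = 2.366864
  t = 1.0000: CF_t = 2.400000, DF = 0.972577, PV = 2.334185
  t = 1.5000: CF_t = 2.400000, DF = 0.959149, PV = 2.301958
  t = 2.0000: CF_t = 2.400000, DF = 0.945906, PV = 2.270175
  t = 2.5000: CF_t = 2.400000, DF = 0.932847, PV = 2.238832
  t = 3.0000: CF_t = 2.400000, DF = 0.919967, PV = 2.207921
  t = 3.5000: CF_t = 2.400000, DF = 0.907265, PV = 2.177437
  t = 4.0000: CF_t = 2.400000, DF = 0.894739, PV = 2.147374
  t = 4.5000: CF_t = 2.400000, DF = 0.882386, PV = 2.117725
  t = 5.0000: CF_t = 2.400000, DF = 0.870203, PV = 2.088487
  t = 5.5000: CF_t = 2.400000, DF = 0.858188, PV = 2.059651
  t = 6.0000: CF_t = 2.400000, DF = 0.846339, PV = 2.031214
  t = 6.5000: CF_t = 2.400000, DF = 0.834654, PV = 2.003170
  t = 7.0000: CF_t = 2.400000, DF = 0.823130, PV = 1.975513
  t = 7.5000: CF_t = 2.400000, DF = 0.811766, PV = 1.948238
  t = 8.0000: CF_t = 2.400000, DF = 0.800558, PV = 1.921339
  t = 8.5000: CF_t = 2.400000, DF = 0.789505, PV = 1.894811
  t = 9.0000: CF_t = 2.400000, DF = 0.778604, PV = 1.868650
  t = 9.5000: CF_t = 2.400000, DF = 0.767854, PV = 1.842850
  t = 10.0000: CF_t = 102.400000, DF = 0.757253, PV = 77.542689
Price P = sum_t PV_t = 117.339084
First compute Macaulay numerator sum_t t * PV_t:
  t * PV_t at t = 0.5000: 1.183432
  t * PV_t at t = 1.0000: 2.334185
  t * PV_t at t = 1.5000: 3.452937
  t * PV_t at t = 2.0000: 4.540351
  t * PV_t at t = 2.5000: 5.597079
  t * PV_t at t = 3.0000: 6.623763
  t * PV_t at t = 3.5000: 7.621029
  t * PV_t at t = 4.0000: 8.589494
  t * PV_t at t = 4.5000: 9.529764
  t * PV_t at t = 5.0000: 10.442433
  t * PV_t at t = 5.5000: 11.328083
  t * PV_t at t = 6.0000: 12.187287
  t * PV_t at t = 6.5000: 13.020606
  t * PV_t at t = 7.0000: 13.828590
  t * PV_t at t = 7.5000: 14.611782
  t * PV_t at t = 8.0000: 15.370711
  t * PV_t at t = 8.5000: 16.105898
  t * PV_t at t = 9.0000: 16.817853
  t * PV_t at t = 9.5000: 17.507079
  t * PV_t at t = 10.0000: 775.426889
Macaulay duration D = 966.119245 / 117.339084 = 8.233567
Modified duration = D / (1 + y/m) = 8.233567 / (1 + 0.014000) = 8.119889

Answer: Modified duration = 8.1199


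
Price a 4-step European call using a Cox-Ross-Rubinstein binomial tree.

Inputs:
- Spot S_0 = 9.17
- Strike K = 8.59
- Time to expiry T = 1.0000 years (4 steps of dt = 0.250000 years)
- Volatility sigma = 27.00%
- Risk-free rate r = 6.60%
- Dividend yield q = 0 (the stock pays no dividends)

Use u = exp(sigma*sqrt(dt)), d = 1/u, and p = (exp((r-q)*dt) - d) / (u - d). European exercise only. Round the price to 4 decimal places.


dt = T/N = 0.250000
u = exp(sigma*sqrt(dt)) = 1.144537; d = 1/u = 0.873716
p = (exp((r-q)*dt) - d) / (u - d) = 0.527732
Discount per step: exp(-r*dt) = 0.983635
Stock lattice S(k, i) with i counting down-moves:
  k=0: S(0,0) = 9.1700
  k=1: S(1,0) = 10.4954; S(1,1) = 8.0120
  k=2: S(2,0) = 12.0124; S(2,1) = 9.1700; S(2,2) = 7.0002
  k=3: S(3,0) = 13.7486; S(3,1) = 10.4954; S(3,2) = 8.0120; S(3,3) = 6.1162
  k=4: S(4,0) = 15.7358; S(4,1) = 12.0124; S(4,2) = 9.1700; S(4,3) = 7.0002; S(4,4) = 5.3438
Terminal payoffs V(N, i) = max(S_T - K, 0):
  V(4,0) = 7.145783; V(4,1) = 3.422374; V(4,2) = 0.580000; V(4,3) = 0.000000; V(4,4) = 0.000000
Backward induction: V(k, i) = exp(-r*dt) * [p * V(k+1, i) + (1-p) * V(k+1, i+1)].
  V(3,0) = exp(-r*dt) * [p*7.145783 + (1-p)*3.422374] = 5.299176
  V(3,1) = exp(-r*dt) * [p*3.422374 + (1-p)*0.580000] = 2.045974
  V(3,2) = exp(-r*dt) * [p*0.580000 + (1-p)*0.000000] = 0.301076
  V(3,3) = exp(-r*dt) * [p*0.000000 + (1-p)*0.000000] = 0.000000
  V(2,0) = exp(-r*dt) * [p*5.299176 + (1-p)*2.045974] = 3.701218
  V(2,1) = exp(-r*dt) * [p*2.045974 + (1-p)*0.301076] = 1.201919
  V(2,2) = exp(-r*dt) * [p*0.301076 + (1-p)*0.000000] = 0.156287
  V(1,0) = exp(-r*dt) * [p*3.701218 + (1-p)*1.201919] = 2.479627
  V(1,1) = exp(-r*dt) * [p*1.201919 + (1-p)*0.156287] = 0.696513
  V(0,0) = exp(-r*dt) * [p*2.479627 + (1-p)*0.696513] = 1.610723

Answer: Price = V(0,0) = 1.6107


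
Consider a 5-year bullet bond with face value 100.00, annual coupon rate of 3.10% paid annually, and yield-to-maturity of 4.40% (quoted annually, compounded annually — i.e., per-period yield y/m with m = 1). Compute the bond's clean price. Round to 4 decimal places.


Answer: Price = 94.2771

Derivation:
Coupon per period c = face * coupon_rate / m = 3.100000
Periods per year m = 1; per-period yield y/m = 0.044000
Number of cashflows N = 5
Cashflows (t years, CF_t, discount factor 1/(1+y/m)^(m*t), PV):
  t = 1.0000: CF_t = 3.100000, DF = 0.957854, PV = 2.969349
  t = 2.0000: CF_t = 3.100000, DF = 0.917485, PV = 2.844204
  t = 3.0000: CF_t = 3.100000, DF = 0.878817, PV = 2.724333
  t = 4.0000: CF_t = 3.100000, DF = 0.841779, PV = 2.609514
  t = 5.0000: CF_t = 103.100000, DF = 0.806302, PV = 83.129692
Price P = sum_t PV_t = 94.277092


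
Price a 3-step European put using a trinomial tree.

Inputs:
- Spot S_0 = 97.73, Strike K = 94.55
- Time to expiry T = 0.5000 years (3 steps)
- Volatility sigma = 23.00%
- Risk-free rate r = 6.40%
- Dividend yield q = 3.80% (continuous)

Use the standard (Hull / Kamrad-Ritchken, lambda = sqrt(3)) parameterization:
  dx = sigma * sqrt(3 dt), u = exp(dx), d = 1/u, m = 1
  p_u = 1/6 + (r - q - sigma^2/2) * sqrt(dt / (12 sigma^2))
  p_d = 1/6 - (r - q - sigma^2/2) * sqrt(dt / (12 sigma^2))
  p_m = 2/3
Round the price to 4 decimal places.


dt = T/N = 0.166667; dx = sigma*sqrt(3*dt) = 0.162635
u = exp(dx) = 1.176607; d = 1/u = 0.849902
p_u = 0.166436, p_m = 0.666667, p_d = 0.166897
Discount per step: exp(-r*dt) = 0.989390
Stock lattice S(k, j) with j the centered position index:
  k=0: S(0,+0) = 97.7300
  k=1: S(1,-1) = 83.0609; S(1,+0) = 97.7300; S(1,+1) = 114.9898
  k=2: S(2,-2) = 70.5936; S(2,-1) = 83.0609; S(2,+0) = 97.7300; S(2,+1) = 114.9898; S(2,+2) = 135.2977
  k=3: S(3,-3) = 59.9976; S(3,-2) = 70.5936; S(3,-1) = 83.0609; S(3,+0) = 97.7300; S(3,+1) = 114.9898; S(3,+2) = 135.2977; S(3,+3) = 159.1922
Terminal payoffs V(N, j) = max(K - S_T, 0):
  V(3,-3) = 34.552380; V(3,-2) = 23.956402; V(3,-1) = 11.489105; V(3,+0) = 0.000000; V(3,+1) = 0.000000; V(3,+2) = 0.000000; V(3,+3) = 0.000000
Backward induction: V(k, j) = exp(-r*dt) * [p_u * V(k+1, j+1) + p_m * V(k+1, j) + p_d * V(k+1, j-1)]
  V(2,-2) = exp(-r*dt) * [p_u*11.489105 + p_m*23.956402 + p_d*34.552380] = 23.398909
  V(2,-1) = exp(-r*dt) * [p_u*0.000000 + p_m*11.489105 + p_d*23.956402] = 11.533973
  V(2,+0) = exp(-r*dt) * [p_u*0.000000 + p_m*0.000000 + p_d*11.489105] = 1.897155
  V(2,+1) = exp(-r*dt) * [p_u*0.000000 + p_m*0.000000 + p_d*0.000000] = 0.000000
  V(2,+2) = exp(-r*dt) * [p_u*0.000000 + p_m*0.000000 + p_d*0.000000] = 0.000000
  V(1,-1) = exp(-r*dt) * [p_u*1.897155 + p_m*11.533973 + p_d*23.398909] = 11.783916
  V(1,+0) = exp(-r*dt) * [p_u*0.000000 + p_m*1.897155 + p_d*11.533973] = 3.155915
  V(1,+1) = exp(-r*dt) * [p_u*0.000000 + p_m*0.000000 + p_d*1.897155] = 0.313271
  V(0,+0) = exp(-r*dt) * [p_u*0.313271 + p_m*3.155915 + p_d*11.783916] = 4.079044

Answer: Price = V(0,0) = 4.0790


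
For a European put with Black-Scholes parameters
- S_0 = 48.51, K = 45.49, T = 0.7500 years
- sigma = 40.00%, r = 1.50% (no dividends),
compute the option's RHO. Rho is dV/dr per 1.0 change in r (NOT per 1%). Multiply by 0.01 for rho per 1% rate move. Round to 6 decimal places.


Answer: Rho = -16.264848

Derivation:
d1 = 0.3912340218; d2 = 0.0448238603
phi(d1) = 0.3695495073; exp(-qT) = 1.0000000000; exp(-rT) = 0.9888130446
N(-d2) = 0.4821238532
Rho = -K*T*exp(-rT)*N(-d2) = -45.4900 * 0.7500 * 0.9888130446 * 0.4821238532 = -16.264848


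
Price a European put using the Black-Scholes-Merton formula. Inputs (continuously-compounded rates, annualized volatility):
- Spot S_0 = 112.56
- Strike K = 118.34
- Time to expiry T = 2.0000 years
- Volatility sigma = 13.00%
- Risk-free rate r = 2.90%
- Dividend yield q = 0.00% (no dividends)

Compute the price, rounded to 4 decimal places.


Answer: Price = 7.7749

Derivation:
d1 = (ln(S/K) + (r - q + 0.5*sigma^2) * T) / (sigma * sqrt(T)) = 0.13502789
d2 = d1 - sigma * sqrt(T) = -0.04881987
exp(-rT) = 0.94364995; exp(-qT) = 1.00000000
P = K * exp(-rT) * N(-d2) - S_0 * exp(-qT) * N(-d1)
N(-d1) = 0.44629491; N(-d2) = 0.51946858
P = 118.3400 * 0.94364995 * 0.51946858 - 112.5600 * 1.00000000 * 0.44629491 = 7.7749


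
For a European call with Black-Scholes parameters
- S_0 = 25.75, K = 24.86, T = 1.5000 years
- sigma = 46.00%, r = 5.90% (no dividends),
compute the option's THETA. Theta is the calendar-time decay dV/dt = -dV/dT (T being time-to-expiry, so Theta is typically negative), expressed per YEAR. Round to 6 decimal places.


d1 = 0.5012127115; d2 = -0.0621699293
phi(d1) = 0.3518516559; exp(-qT) = 1.0000000000; exp(-rT) = 0.9153031107
Theta = -S*exp(-qT)*phi(d1)*sigma/(2*sqrt(T)) - r*K*exp(-rT)*N(d2) + q*S*exp(-qT)*N(d1)
N(d1) = 0.6918892854; N(d2) = 0.4752137545; sqrt(T) = 1.2247448714
Term 1 = -25.7500 * 1.0000000000 * 0.3518516559 * 0.4600 / (2 * 1.2247448714) = -1.7014494045
Term 2 = -0.0590 * 24.8600 * 0.9153031107 * 0.4752137545 = -0.6379800181
Term 3 = 0 (no dividend yield, q = 0)
Theta = -1.7014494045 + (-0.6379800181) + (0.0000000000) = -2.339429

Answer: Theta = -2.339429


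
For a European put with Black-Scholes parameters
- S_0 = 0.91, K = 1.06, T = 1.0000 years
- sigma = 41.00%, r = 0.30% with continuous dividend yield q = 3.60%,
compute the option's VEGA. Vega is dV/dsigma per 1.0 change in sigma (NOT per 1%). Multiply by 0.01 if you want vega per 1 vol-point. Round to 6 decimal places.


d1 = -0.2476331405; d2 = -0.6576331405
phi(d1) = 0.3868958981; exp(-qT) = 0.9646402935; exp(-rT) = 0.9970044955
Vega = S * exp(-qT) * phi(d1) * sqrt(T) = 0.9100 * 0.9646402935 * 0.3868958981 * 1.0000000000 = 0.339626

Answer: Vega = 0.339626


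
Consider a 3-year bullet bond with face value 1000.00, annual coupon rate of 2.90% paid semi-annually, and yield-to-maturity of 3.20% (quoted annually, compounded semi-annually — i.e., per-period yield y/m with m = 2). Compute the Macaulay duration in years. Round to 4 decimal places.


Answer: Macaulay duration = 2.8943 years

Derivation:
Coupon per period c = face * coupon_rate / m = 14.500000
Periods per year m = 2; per-period yield y/m = 0.016000
Number of cashflows N = 6
Cashflows (t years, CF_t, discount factor 1/(1+y/m)^(m*t), PV):
  t = 0.5000: CF_t = 14.500000, DF = 0.984252, PV = 14.271654
  t = 1.0000: CF_t = 14.500000, DF = 0.968752, PV = 14.046903
  t = 1.5000: CF_t = 14.500000, DF = 0.953496, PV = 13.825692
  t = 2.0000: CF_t = 14.500000, DF = 0.938480, PV = 13.607965
  t = 2.5000: CF_t = 14.500000, DF = 0.923701, PV = 13.393666
  t = 3.0000: CF_t = 1014.500000, DF = 0.909155, PV = 922.337367
Price P = sum_t PV_t = 991.483246
Macaulay numerator sum_t t * PV_t:
  t * PV_t at t = 0.5000: 7.135827
  t * PV_t at t = 1.0000: 14.046903
  t * PV_t at t = 1.5000: 20.738538
  t * PV_t at t = 2.0000: 27.215929
  t * PV_t at t = 2.5000: 33.484165
  t * PV_t at t = 3.0000: 2767.012101
Macaulay duration D = (sum_t t * PV_t) / P = 2869.633463 / 991.483246 = 2.894283


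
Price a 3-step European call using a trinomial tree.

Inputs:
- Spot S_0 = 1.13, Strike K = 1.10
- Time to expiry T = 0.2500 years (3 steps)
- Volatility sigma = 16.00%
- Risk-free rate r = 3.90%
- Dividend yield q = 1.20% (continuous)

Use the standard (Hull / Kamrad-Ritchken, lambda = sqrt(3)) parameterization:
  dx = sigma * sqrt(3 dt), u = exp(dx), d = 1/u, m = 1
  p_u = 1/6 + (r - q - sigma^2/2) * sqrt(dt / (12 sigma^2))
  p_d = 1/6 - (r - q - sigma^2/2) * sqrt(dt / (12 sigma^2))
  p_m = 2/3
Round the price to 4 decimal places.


Answer: Price = V(0,0) = 0.0577

Derivation:
dt = T/N = 0.083333; dx = sigma*sqrt(3*dt) = 0.080000
u = exp(dx) = 1.083287; d = 1/u = 0.923116
p_u = 0.174062, p_m = 0.666667, p_d = 0.159271
Discount per step: exp(-r*dt) = 0.996755
Stock lattice S(k, j) with j the centered position index:
  k=0: S(0,+0) = 1.1300
  k=1: S(1,-1) = 1.0431; S(1,+0) = 1.1300; S(1,+1) = 1.2241
  k=2: S(2,-2) = 0.9629; S(2,-1) = 1.0431; S(2,+0) = 1.1300; S(2,+1) = 1.2241; S(2,+2) = 1.3261
  k=3: S(3,-3) = 0.8889; S(3,-2) = 0.9629; S(3,-1) = 1.0431; S(3,+0) = 1.1300; S(3,+1) = 1.2241; S(3,+2) = 1.3261; S(3,+3) = 1.4365
Terminal payoffs V(N, j) = max(S_T - K, 0):
  V(3,-3) = 0.000000; V(3,-2) = 0.000000; V(3,-1) = 0.000000; V(3,+0) = 0.030000; V(3,+1) = 0.124114; V(3,+2) = 0.226067; V(3,+3) = 0.336512
Backward induction: V(k, j) = exp(-r*dt) * [p_u * V(k+1, j+1) + p_m * V(k+1, j) + p_d * V(k+1, j-1)]
  V(2,-2) = exp(-r*dt) * [p_u*0.000000 + p_m*0.000000 + p_d*0.000000] = 0.000000
  V(2,-1) = exp(-r*dt) * [p_u*0.030000 + p_m*0.000000 + p_d*0.000000] = 0.005205
  V(2,+0) = exp(-r*dt) * [p_u*0.124114 + p_m*0.030000 + p_d*0.000000] = 0.041469
  V(2,+1) = exp(-r*dt) * [p_u*0.226067 + p_m*0.124114 + p_d*0.030000] = 0.126459
  V(2,+2) = exp(-r*dt) * [p_u*0.336512 + p_m*0.226067 + p_d*0.124114] = 0.228310
  V(1,-1) = exp(-r*dt) * [p_u*0.041469 + p_m*0.005205 + p_d*0.000000] = 0.010653
  V(1,+0) = exp(-r*dt) * [p_u*0.126459 + p_m*0.041469 + p_d*0.005205] = 0.050323
  V(1,+1) = exp(-r*dt) * [p_u*0.228310 + p_m*0.126459 + p_d*0.041469] = 0.130227
  V(0,+0) = exp(-r*dt) * [p_u*0.130227 + p_m*0.050323 + p_d*0.010653] = 0.057725


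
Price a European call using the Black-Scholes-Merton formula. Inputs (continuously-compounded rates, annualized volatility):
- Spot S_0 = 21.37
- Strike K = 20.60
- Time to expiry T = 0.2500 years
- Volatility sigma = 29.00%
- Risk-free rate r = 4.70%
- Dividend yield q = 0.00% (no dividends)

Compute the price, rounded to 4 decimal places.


d1 = (ln(S/K) + (r - q + 0.5*sigma^2) * T) / (sigma * sqrt(T)) = 0.40661720
d2 = d1 - sigma * sqrt(T) = 0.26161720
exp(-rT) = 0.98831876; exp(-qT) = 1.00000000
C = S_0 * exp(-qT) * N(d1) - K * exp(-rT) * N(d2)
N(d1) = 0.65785542; N(d2) = 0.60319171
C = 21.3700 * 1.00000000 * 0.65785542 - 20.6000 * 0.98831876 * 0.60319171 = 1.7778

Answer: Price = 1.7778


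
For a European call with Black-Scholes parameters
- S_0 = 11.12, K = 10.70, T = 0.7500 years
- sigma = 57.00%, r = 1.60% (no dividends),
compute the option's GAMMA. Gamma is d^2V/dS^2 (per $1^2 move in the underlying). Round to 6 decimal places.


Answer: Gamma = 0.068381

Derivation:
d1 = 0.3491227908; d2 = -0.1445116893
phi(d1) = 0.3753554277; exp(-qT) = 1.0000000000; exp(-rT) = 0.9880717129
Gamma = exp(-qT) * phi(d1) / (S * sigma * sqrt(T)) = 1.0000000000 * 0.3753554277 / (11.1200 * 0.5700 * 0.8660254038) = 0.068381


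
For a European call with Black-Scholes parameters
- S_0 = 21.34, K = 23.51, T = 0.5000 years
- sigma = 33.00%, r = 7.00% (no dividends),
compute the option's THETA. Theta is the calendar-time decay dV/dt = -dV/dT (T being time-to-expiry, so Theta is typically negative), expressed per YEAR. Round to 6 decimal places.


d1 = -0.1483536455; d2 = -0.3816988833
phi(d1) = 0.3945762261; exp(-qT) = 1.0000000000; exp(-rT) = 0.9656054163
Theta = -S*exp(-qT)*phi(d1)*sigma/(2*sqrt(T)) - r*K*exp(-rT)*N(d2) + q*S*exp(-qT)*N(d1)
N(d1) = 0.4410318404; N(d2) = 0.3513423643; sqrt(T) = 0.7071067812
Term 1 = -21.3400 * 1.0000000000 * 0.3945762261 * 0.3300 / (2 * 0.7071067812) = -1.9648267937
Term 2 = -0.0700 * 23.5100 * 0.9656054163 * 0.3513423643 = -0.5583170386
Term 3 = 0 (no dividend yield, q = 0)
Theta = -1.9648267937 + (-0.5583170386) + (0.0000000000) = -2.523144

Answer: Theta = -2.523144


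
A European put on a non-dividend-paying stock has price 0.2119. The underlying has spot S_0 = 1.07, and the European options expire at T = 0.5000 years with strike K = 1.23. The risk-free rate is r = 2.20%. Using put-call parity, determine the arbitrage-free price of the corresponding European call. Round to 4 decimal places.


Put-call parity: C - P = S_0 * exp(-qT) - K * exp(-rT).
S_0 * exp(-qT) = 1.0700 * 1.00000000 = 1.07000000
K * exp(-rT) = 1.2300 * 0.98906028 = 1.21654414
C = P + S*exp(-qT) - K*exp(-rT)
C = 0.2119 + 1.07000000 - 1.21654414 = 0.0654

Answer: Call price = 0.0654


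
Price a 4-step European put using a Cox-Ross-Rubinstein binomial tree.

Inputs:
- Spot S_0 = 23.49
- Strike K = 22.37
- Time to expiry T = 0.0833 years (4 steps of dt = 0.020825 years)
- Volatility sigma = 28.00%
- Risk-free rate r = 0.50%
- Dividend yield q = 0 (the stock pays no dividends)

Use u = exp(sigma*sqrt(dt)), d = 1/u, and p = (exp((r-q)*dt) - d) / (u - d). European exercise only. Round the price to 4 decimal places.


dt = T/N = 0.020825
u = exp(sigma*sqrt(dt)) = 1.041234; d = 1/u = 0.960399
p = (exp((r-q)*dt) - d) / (u - d) = 0.491188
Discount per step: exp(-r*dt) = 0.999896
Stock lattice S(k, i) with i counting down-moves:
  k=0: S(0,0) = 23.4900
  k=1: S(1,0) = 24.4586; S(1,1) = 22.5598
  k=2: S(2,0) = 25.4671; S(2,1) = 23.4900; S(2,2) = 21.6664
  k=3: S(3,0) = 26.5172; S(3,1) = 24.4586; S(3,2) = 22.5598; S(3,3) = 20.8084
  k=4: S(4,0) = 27.6106; S(4,1) = 25.4671; S(4,2) = 23.4900; S(4,3) = 21.6664; S(4,4) = 19.9843
Terminal payoffs V(N, i) = max(K - S_T, 0):
  V(4,0) = 0.000000; V(4,1) = 0.000000; V(4,2) = 0.000000; V(4,3) = 0.703616; V(4,4) = 2.385658
Backward induction: V(k, i) = exp(-r*dt) * [p * V(k+1, i) + (1-p) * V(k+1, i+1)].
  V(3,0) = exp(-r*dt) * [p*0.000000 + (1-p)*0.000000] = 0.000000
  V(3,1) = exp(-r*dt) * [p*0.000000 + (1-p)*0.000000] = 0.000000
  V(3,2) = exp(-r*dt) * [p*0.000000 + (1-p)*0.703616] = 0.357971
  V(3,3) = exp(-r*dt) * [p*0.703616 + (1-p)*2.385658] = 1.559297
  V(2,0) = exp(-r*dt) * [p*0.000000 + (1-p)*0.000000] = 0.000000
  V(2,1) = exp(-r*dt) * [p*0.000000 + (1-p)*0.357971] = 0.182121
  V(2,2) = exp(-r*dt) * [p*0.357971 + (1-p)*1.559297] = 0.969119
  V(1,0) = exp(-r*dt) * [p*0.000000 + (1-p)*0.182121] = 0.092656
  V(1,1) = exp(-r*dt) * [p*0.182121 + (1-p)*0.969119] = 0.582495
  V(0,0) = exp(-r*dt) * [p*0.092656 + (1-p)*0.582495] = 0.341856

Answer: Price = V(0,0) = 0.3419


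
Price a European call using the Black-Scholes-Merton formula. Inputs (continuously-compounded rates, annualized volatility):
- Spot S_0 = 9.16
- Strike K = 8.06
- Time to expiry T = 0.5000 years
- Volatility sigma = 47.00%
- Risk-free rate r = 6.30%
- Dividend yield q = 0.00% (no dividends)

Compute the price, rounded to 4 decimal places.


d1 = (ln(S/K) + (r - q + 0.5*sigma^2) * T) / (sigma * sqrt(T)) = 0.64589728
d2 = d1 - sigma * sqrt(T) = 0.31355709
exp(-rT) = 0.96899096; exp(-qT) = 1.00000000
C = S_0 * exp(-qT) * N(d1) - K * exp(-rT) * N(d2)
N(d1) = 0.74082706; N(d2) = 0.62307127
C = 9.1600 * 1.00000000 * 0.74082706 - 8.0600 * 0.96899096 * 0.62307127 = 1.9197

Answer: Price = 1.9197


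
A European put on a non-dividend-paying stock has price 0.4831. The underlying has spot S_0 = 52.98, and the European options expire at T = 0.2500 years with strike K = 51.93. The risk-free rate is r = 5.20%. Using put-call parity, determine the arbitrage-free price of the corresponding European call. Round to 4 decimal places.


Answer: Call price = 2.2038

Derivation:
Put-call parity: C - P = S_0 * exp(-qT) - K * exp(-rT).
S_0 * exp(-qT) = 52.9800 * 1.00000000 = 52.98000000
K * exp(-rT) = 51.9300 * 0.98708414 = 51.25927913
C = P + S*exp(-qT) - K*exp(-rT)
C = 0.4831 + 52.98000000 - 51.25927913 = 2.2038


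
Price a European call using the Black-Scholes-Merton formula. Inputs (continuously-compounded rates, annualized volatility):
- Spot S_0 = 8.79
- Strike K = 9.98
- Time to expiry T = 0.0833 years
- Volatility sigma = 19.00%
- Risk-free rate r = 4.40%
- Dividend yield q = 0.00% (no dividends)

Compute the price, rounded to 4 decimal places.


d1 = (ln(S/K) + (r - q + 0.5*sigma^2) * T) / (sigma * sqrt(T)) = -2.22110868
d2 = d1 - sigma * sqrt(T) = -2.27594598
exp(-rT) = 0.99634151; exp(-qT) = 1.00000000
C = S_0 * exp(-qT) * N(d1) - K * exp(-rT) * N(d2)
N(d1) = 0.01317180; N(d2) = 0.01142462
C = 8.7900 * 1.00000000 * 0.01317180 - 9.9800 * 0.99634151 * 0.01142462 = 0.0022

Answer: Price = 0.0022


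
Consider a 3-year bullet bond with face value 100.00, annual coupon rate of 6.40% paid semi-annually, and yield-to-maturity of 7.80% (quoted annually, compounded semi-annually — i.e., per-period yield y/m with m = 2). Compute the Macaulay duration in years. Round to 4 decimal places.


Coupon per period c = face * coupon_rate / m = 3.200000
Periods per year m = 2; per-period yield y/m = 0.039000
Number of cashflows N = 6
Cashflows (t years, CF_t, discount factor 1/(1+y/m)^(m*t), PV):
  t = 0.5000: CF_t = 3.200000, DF = 0.962464, PV = 3.079885
  t = 1.0000: CF_t = 3.200000, DF = 0.926337, PV = 2.964278
  t = 1.5000: CF_t = 3.200000, DF = 0.891566, PV = 2.853010
  t = 2.0000: CF_t = 3.200000, DF = 0.858100, PV = 2.745919
  t = 2.5000: CF_t = 3.200000, DF = 0.825890, PV = 2.642848
  t = 3.0000: CF_t = 103.200000, DF = 0.794889, PV = 82.032588
Price P = sum_t PV_t = 96.318528
Macaulay numerator sum_t t * PV_t:
  t * PV_t at t = 0.5000: 1.539942
  t * PV_t at t = 1.0000: 2.964278
  t * PV_t at t = 1.5000: 4.279515
  t * PV_t at t = 2.0000: 5.491839
  t * PV_t at t = 2.5000: 6.607121
  t * PV_t at t = 3.0000: 246.097763
Macaulay duration D = (sum_t t * PV_t) / P = 266.980458 / 96.318528 = 2.771849

Answer: Macaulay duration = 2.7718 years


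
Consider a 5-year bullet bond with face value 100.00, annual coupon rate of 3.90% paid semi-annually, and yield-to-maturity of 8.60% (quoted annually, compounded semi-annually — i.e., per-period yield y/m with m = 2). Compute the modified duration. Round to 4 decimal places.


Coupon per period c = face * coupon_rate / m = 1.950000
Periods per year m = 2; per-period yield y/m = 0.043000
Number of cashflows N = 10
Cashflows (t years, CF_t, discount factor 1/(1+y/m)^(m*t), PV):
  t = 0.5000: CF_t = 1.950000, DF = 0.958773, PV = 1.869607
  t = 1.0000: CF_t = 1.950000, DF = 0.919245, PV = 1.792528
  t = 1.5000: CF_t = 1.950000, DF = 0.881347, PV = 1.718627
  t = 2.0000: CF_t = 1.950000, DF = 0.845012, PV = 1.647773
  t = 2.5000: CF_t = 1.950000, DF = 0.810174, PV = 1.579840
  t = 3.0000: CF_t = 1.950000, DF = 0.776773, PV = 1.514707
  t = 3.5000: CF_t = 1.950000, DF = 0.744749, PV = 1.452260
  t = 4.0000: CF_t = 1.950000, DF = 0.714045, PV = 1.392388
  t = 4.5000: CF_t = 1.950000, DF = 0.684607, PV = 1.334983
  t = 5.0000: CF_t = 101.950000, DF = 0.656382, PV = 66.918184
Price P = sum_t PV_t = 81.220898
First compute Macaulay numerator sum_t t * PV_t:
  t * PV_t at t = 0.5000: 0.934803
  t * PV_t at t = 1.0000: 1.792528
  t * PV_t at t = 1.5000: 2.577941
  t * PV_t at t = 2.0000: 3.295546
  t * PV_t at t = 2.5000: 3.949600
  t * PV_t at t = 3.0000: 4.544122
  t * PV_t at t = 3.5000: 5.082911
  t * PV_t at t = 4.0000: 5.569550
  t * PV_t at t = 4.5000: 6.007425
  t * PV_t at t = 5.0000: 334.590919
Macaulay duration D = 368.345346 / 81.220898 = 4.535106
Modified duration = D / (1 + y/m) = 4.535106 / (1 + 0.043000) = 4.348136

Answer: Modified duration = 4.3481


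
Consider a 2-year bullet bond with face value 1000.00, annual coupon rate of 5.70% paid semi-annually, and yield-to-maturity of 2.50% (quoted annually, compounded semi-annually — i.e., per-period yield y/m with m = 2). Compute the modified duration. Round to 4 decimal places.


Coupon per period c = face * coupon_rate / m = 28.500000
Periods per year m = 2; per-period yield y/m = 0.012500
Number of cashflows N = 4
Cashflows (t years, CF_t, discount factor 1/(1+y/m)^(m*t), PV):
  t = 0.5000: CF_t = 28.500000, DF = 0.987654, PV = 28.148148
  t = 1.0000: CF_t = 28.500000, DF = 0.975461, PV = 27.800640
  t = 1.5000: CF_t = 28.500000, DF = 0.963418, PV = 27.457422
  t = 2.0000: CF_t = 1028.500000, DF = 0.951524, PV = 978.642717
Price P = sum_t PV_t = 1062.048928
First compute Macaulay numerator sum_t t * PV_t:
  t * PV_t at t = 0.5000: 14.074074
  t * PV_t at t = 1.0000: 27.800640
  t * PV_t at t = 1.5000: 41.186134
  t * PV_t at t = 2.0000: 1957.285434
Macaulay duration D = 2040.346282 / 1062.048928 = 1.921142
Modified duration = D / (1 + y/m) = 1.921142 / (1 + 0.012500) = 1.897424

Answer: Modified duration = 1.8974


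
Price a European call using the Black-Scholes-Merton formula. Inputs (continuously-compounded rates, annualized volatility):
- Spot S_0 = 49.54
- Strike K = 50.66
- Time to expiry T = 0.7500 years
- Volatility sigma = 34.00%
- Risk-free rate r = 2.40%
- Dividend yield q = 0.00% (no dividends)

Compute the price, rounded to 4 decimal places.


d1 = (ln(S/K) + (r - q + 0.5*sigma^2) * T) / (sigma * sqrt(T)) = 0.13242982
d2 = d1 - sigma * sqrt(T) = -0.16201882
exp(-rT) = 0.98216103; exp(-qT) = 1.00000000
C = S_0 * exp(-qT) * N(d1) - K * exp(-rT) * N(d2)
N(d1) = 0.55267783; N(d2) = 0.43564552
C = 49.5400 * 1.00000000 * 0.55267783 - 50.6600 * 0.98216103 * 0.43564552 = 5.7036

Answer: Price = 5.7036


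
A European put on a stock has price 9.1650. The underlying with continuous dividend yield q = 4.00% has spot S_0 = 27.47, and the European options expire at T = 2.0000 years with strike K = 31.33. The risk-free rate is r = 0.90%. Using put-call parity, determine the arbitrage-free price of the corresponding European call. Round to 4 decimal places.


Answer: Call price = 3.7519

Derivation:
Put-call parity: C - P = S_0 * exp(-qT) - K * exp(-rT).
S_0 * exp(-qT) = 27.4700 * 0.92311635 = 25.35800604
K * exp(-rT) = 31.3300 * 0.98216103 = 30.77110514
C = P + S*exp(-qT) - K*exp(-rT)
C = 9.1650 + 25.35800604 - 30.77110514 = 3.7519


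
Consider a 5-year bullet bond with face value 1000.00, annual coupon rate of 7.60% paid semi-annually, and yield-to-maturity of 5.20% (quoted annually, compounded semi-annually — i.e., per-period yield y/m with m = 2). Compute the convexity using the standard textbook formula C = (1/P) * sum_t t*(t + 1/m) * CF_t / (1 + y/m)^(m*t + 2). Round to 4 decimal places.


Coupon per period c = face * coupon_rate / m = 38.000000
Periods per year m = 2; per-period yield y/m = 0.026000
Number of cashflows N = 10
Cashflows (t years, CF_t, discount factor 1/(1+y/m)^(m*t), PV):
  t = 0.5000: CF_t = 38.000000, DF = 0.974659, PV = 37.037037
  t = 1.0000: CF_t = 38.000000, DF = 0.949960, PV = 36.098477
  t = 1.5000: CF_t = 38.000000, DF = 0.925887, PV = 35.183700
  t = 2.0000: CF_t = 38.000000, DF = 0.902424, PV = 34.292106
  t = 2.5000: CF_t = 38.000000, DF = 0.879555, PV = 33.423105
  t = 3.0000: CF_t = 38.000000, DF = 0.857266, PV = 32.576126
  t = 3.5000: CF_t = 38.000000, DF = 0.835542, PV = 31.750610
  t = 4.0000: CF_t = 38.000000, DF = 0.814369, PV = 30.946013
  t = 4.5000: CF_t = 38.000000, DF = 0.793732, PV = 30.161807
  t = 5.0000: CF_t = 1038.000000, DF = 0.773618, PV = 803.015163
Price P = sum_t PV_t = 1104.484143
Convexity numerator sum_t t*(t + 1/m) * CF_t / (1+y/m)^(m*t + 2):
  t = 0.5000: term = 17.591850
  t = 1.0000: term = 51.438159
  t = 1.5000: term = 100.269315
  t = 2.0000: term = 162.880628
  t = 2.5000: term = 238.129574
  t = 3.0000: term = 324.933142
  t = 3.5000: term = 422.265291
  t = 4.0000: term = 529.154500
  t = 4.5000: term = 644.681409
  t = 5.0000: term = 20977.885857
Convexity = (1/P) * sum = 23469.229724 / 1104.484143 = 21.249042

Answer: Convexity = 21.2490


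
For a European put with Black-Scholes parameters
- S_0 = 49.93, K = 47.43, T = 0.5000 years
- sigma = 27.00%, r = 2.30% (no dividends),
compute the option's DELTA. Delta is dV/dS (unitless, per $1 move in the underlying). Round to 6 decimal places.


Answer: Delta = -0.335511

Derivation:
d1 = 0.4247463921; d2 = 0.2338275612
phi(d1) = 0.3645311462; exp(-qT) = 1.0000000000; exp(-rT) = 0.9885658722
N(-d1) = 0.3355107804
Delta = -exp(-qT) * N(-d1) = -1.0000000000 * 0.3355107804 = -0.335511


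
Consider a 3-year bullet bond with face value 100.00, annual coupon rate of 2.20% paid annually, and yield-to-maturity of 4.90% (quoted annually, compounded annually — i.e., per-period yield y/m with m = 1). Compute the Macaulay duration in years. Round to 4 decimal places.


Coupon per period c = face * coupon_rate / m = 2.200000
Periods per year m = 1; per-period yield y/m = 0.049000
Number of cashflows N = 3
Cashflows (t years, CF_t, discount factor 1/(1+y/m)^(m*t), PV):
  t = 1.0000: CF_t = 2.200000, DF = 0.953289, PV = 2.097235
  t = 2.0000: CF_t = 2.200000, DF = 0.908760, PV = 1.999271
  t = 3.0000: CF_t = 102.200000, DF = 0.866310, PV = 88.536924
Price P = sum_t PV_t = 92.633431
Macaulay numerator sum_t t * PV_t:
  t * PV_t at t = 1.0000: 2.097235
  t * PV_t at t = 2.0000: 3.998542
  t * PV_t at t = 3.0000: 265.610773
Macaulay duration D = (sum_t t * PV_t) / P = 271.706551 / 92.633431 = 2.933137

Answer: Macaulay duration = 2.9331 years


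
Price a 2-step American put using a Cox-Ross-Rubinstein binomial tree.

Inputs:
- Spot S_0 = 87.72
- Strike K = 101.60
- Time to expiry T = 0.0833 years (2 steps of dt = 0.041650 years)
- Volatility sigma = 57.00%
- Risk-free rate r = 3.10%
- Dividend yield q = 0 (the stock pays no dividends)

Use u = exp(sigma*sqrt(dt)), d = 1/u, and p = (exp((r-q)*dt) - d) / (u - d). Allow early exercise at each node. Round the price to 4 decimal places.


dt = T/N = 0.041650
u = exp(sigma*sqrt(dt)) = 1.123364; d = 1/u = 0.890184
p = (exp((r-q)*dt) - d) / (u - d) = 0.476492
Discount per step: exp(-r*dt) = 0.998710
Stock lattice S(k, i) with i counting down-moves:
  k=0: S(0,0) = 87.7200
  k=1: S(1,0) = 98.5415; S(1,1) = 78.0869
  k=2: S(2,0) = 110.6979; S(2,1) = 87.7200; S(2,2) = 69.5117
Terminal payoffs V(N, i) = max(K - S_T, 0):
  V(2,0) = 0.000000; V(2,1) = 13.880000; V(2,2) = 32.088310
Backward induction: V(k, i) = exp(-r*dt) * [p * V(k+1, i) + (1-p) * V(k+1, i+1)]; then take max(V_cont, immediate exercise) for American.
  V(1,0) = exp(-r*dt) * [p*0.000000 + (1-p)*13.880000] = 7.256921; exercise = 3.058536; V(1,0) = max -> 7.256921
  V(1,1) = exp(-r*dt) * [p*13.880000 + (1-p)*32.088310] = 23.381994; exercise = 23.513090; V(1,1) = max -> 23.513090
  V(0,0) = exp(-r*dt) * [p*7.256921 + (1-p)*23.513090] = 15.746818; exercise = 13.880000; V(0,0) = max -> 15.746818

Answer: Price = V(0,0) = 15.7468


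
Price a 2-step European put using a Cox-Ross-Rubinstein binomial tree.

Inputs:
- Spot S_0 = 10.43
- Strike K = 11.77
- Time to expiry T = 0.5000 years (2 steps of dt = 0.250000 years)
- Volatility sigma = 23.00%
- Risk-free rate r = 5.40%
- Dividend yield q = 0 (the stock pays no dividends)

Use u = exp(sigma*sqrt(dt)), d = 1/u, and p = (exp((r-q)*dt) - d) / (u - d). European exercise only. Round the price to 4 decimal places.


dt = T/N = 0.250000
u = exp(sigma*sqrt(dt)) = 1.121873; d = 1/u = 0.891366
p = (exp((r-q)*dt) - d) / (u - d) = 0.530245
Discount per step: exp(-r*dt) = 0.986591
Stock lattice S(k, i) with i counting down-moves:
  k=0: S(0,0) = 10.4300
  k=1: S(1,0) = 11.7011; S(1,1) = 9.2969
  k=2: S(2,0) = 13.1272; S(2,1) = 10.4300; S(2,2) = 8.2870
Terminal payoffs V(N, i) = max(K - S_T, 0):
  V(2,0) = 0.000000; V(2,1) = 1.340000; V(2,2) = 3.483015
Backward induction: V(k, i) = exp(-r*dt) * [p * V(k+1, i) + (1-p) * V(k+1, i+1)].
  V(1,0) = exp(-r*dt) * [p*0.000000 + (1-p)*1.340000] = 0.621031
  V(1,1) = exp(-r*dt) * [p*1.340000 + (1-p)*3.483015] = 2.315224
  V(0,0) = exp(-r*dt) * [p*0.621031 + (1-p)*2.315224] = 1.397887

Answer: Price = V(0,0) = 1.3979


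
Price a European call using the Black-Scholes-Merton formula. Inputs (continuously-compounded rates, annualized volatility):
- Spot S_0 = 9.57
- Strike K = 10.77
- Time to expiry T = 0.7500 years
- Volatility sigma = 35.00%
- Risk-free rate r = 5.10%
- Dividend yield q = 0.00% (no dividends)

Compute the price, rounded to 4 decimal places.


d1 = (ln(S/K) + (r - q + 0.5*sigma^2) * T) / (sigma * sqrt(T)) = -0.11198545
d2 = d1 - sigma * sqrt(T) = -0.41509434
exp(-rT) = 0.96247229; exp(-qT) = 1.00000000
C = S_0 * exp(-qT) * N(d1) - K * exp(-rT) * N(d2)
N(d1) = 0.45541747; N(d2) = 0.33903642
C = 9.5700 * 1.00000000 * 0.45541747 - 10.7700 * 0.96247229 * 0.33903642 = 0.8440

Answer: Price = 0.8440


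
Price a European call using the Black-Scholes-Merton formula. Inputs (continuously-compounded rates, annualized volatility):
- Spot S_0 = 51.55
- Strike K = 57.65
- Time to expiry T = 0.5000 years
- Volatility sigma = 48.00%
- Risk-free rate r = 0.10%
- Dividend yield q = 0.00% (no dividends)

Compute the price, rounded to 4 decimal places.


d1 = (ln(S/K) + (r - q + 0.5*sigma^2) * T) / (sigma * sqrt(T)) = -0.15832721
d2 = d1 - sigma * sqrt(T) = -0.49773846
exp(-rT) = 0.99950012; exp(-qT) = 1.00000000
C = S_0 * exp(-qT) * N(d1) - K * exp(-rT) * N(d2)
N(d1) = 0.43709948; N(d2) = 0.30933420
C = 51.5500 * 1.00000000 * 0.43709948 - 57.6500 * 0.99950012 * 0.30933420 = 4.7083

Answer: Price = 4.7083


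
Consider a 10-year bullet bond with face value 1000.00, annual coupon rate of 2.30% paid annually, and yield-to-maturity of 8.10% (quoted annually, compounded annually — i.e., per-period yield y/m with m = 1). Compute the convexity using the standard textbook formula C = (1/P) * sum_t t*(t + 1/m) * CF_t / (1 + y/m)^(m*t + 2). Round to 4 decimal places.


Answer: Convexity = 78.3627

Derivation:
Coupon per period c = face * coupon_rate / m = 23.000000
Periods per year m = 1; per-period yield y/m = 0.081000
Number of cashflows N = 10
Cashflows (t years, CF_t, discount factor 1/(1+y/m)^(m*t), PV):
  t = 1.0000: CF_t = 23.000000, DF = 0.925069, PV = 21.276596
  t = 2.0000: CF_t = 23.000000, DF = 0.855753, PV = 19.682327
  t = 3.0000: CF_t = 23.000000, DF = 0.791631, PV = 18.207518
  t = 4.0000: CF_t = 23.000000, DF = 0.732314, PV = 16.843218
  t = 5.0000: CF_t = 23.000000, DF = 0.677441, PV = 15.581145
  t = 6.0000: CF_t = 23.000000, DF = 0.626680, PV = 14.413640
  t = 7.0000: CF_t = 23.000000, DF = 0.579722, PV = 13.333617
  t = 8.0000: CF_t = 23.000000, DF = 0.536284, PV = 12.334521
  t = 9.0000: CF_t = 23.000000, DF = 0.496099, PV = 11.410288
  t = 10.0000: CF_t = 1023.000000, DF = 0.458926, PV = 469.481728
Price P = sum_t PV_t = 612.564597
Convexity numerator sum_t t*(t + 1/m) * CF_t / (1+y/m)^(m*t + 2):
  t = 1.0000: term = 36.415037
  t = 2.0000: term = 101.059306
  t = 3.0000: term = 186.973739
  t = 4.0000: term = 288.272801
  t = 5.0000: term = 400.008512
  t = 6.0000: term = 518.049877
  t = 7.0000: term = 638.976105
  t = 8.0000: term = 759.982152
  t = 9.0000: term = 878.795273
  t = 10.0000: term = 44193.662165
Convexity = (1/P) * sum = 48002.194965 / 612.564597 = 78.362666


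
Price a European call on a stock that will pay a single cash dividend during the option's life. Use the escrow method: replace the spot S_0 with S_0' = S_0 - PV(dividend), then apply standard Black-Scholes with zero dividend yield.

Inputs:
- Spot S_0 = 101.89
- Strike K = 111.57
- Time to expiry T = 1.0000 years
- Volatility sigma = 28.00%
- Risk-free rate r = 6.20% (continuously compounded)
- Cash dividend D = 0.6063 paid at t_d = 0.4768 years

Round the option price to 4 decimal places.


Answer: Price = 9.7832

Derivation:
PV(D) = D * exp(-r * t_d) = 0.6063 * 0.97087107 = 0.58863913
S_0' = S_0 - PV(D) = 101.8900 - 0.58863913 = 101.30136087
d1 = (ln(S_0'/K) + (r + sigma^2/2)*T) / (sigma*sqrt(T)) = 0.01659875
d2 = d1 - sigma*sqrt(T) = -0.26340125
exp(-rT) = 0.93988289
N(d1) = 0.50662164; N(d2) = 0.39612066
C = S_0' * N(d1) - K * exp(-rT) * N(d2) = 101.30136087 * 0.50662164 - 111.5700 * 0.93988289 * 0.39612066 = 9.7832


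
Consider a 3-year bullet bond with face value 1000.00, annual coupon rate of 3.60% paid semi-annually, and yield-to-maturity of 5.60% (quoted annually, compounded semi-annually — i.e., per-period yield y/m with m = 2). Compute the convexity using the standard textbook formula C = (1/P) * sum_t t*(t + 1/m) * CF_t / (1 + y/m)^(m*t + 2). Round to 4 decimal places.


Coupon per period c = face * coupon_rate / m = 18.000000
Periods per year m = 2; per-period yield y/m = 0.028000
Number of cashflows N = 6
Cashflows (t years, CF_t, discount factor 1/(1+y/m)^(m*t), PV):
  t = 0.5000: CF_t = 18.000000, DF = 0.972763, PV = 17.509728
  t = 1.0000: CF_t = 18.000000, DF = 0.946267, PV = 17.032809
  t = 1.5000: CF_t = 18.000000, DF = 0.920493, PV = 16.568880
  t = 2.0000: CF_t = 18.000000, DF = 0.895422, PV = 16.117588
  t = 2.5000: CF_t = 18.000000, DF = 0.871033, PV = 15.678587
  t = 3.0000: CF_t = 1018.000000, DF = 0.847308, PV = 862.559554
Price P = sum_t PV_t = 945.467146
Convexity numerator sum_t t*(t + 1/m) * CF_t / (1+y/m)^(m*t + 2):
  t = 0.5000: term = 8.284440
  t = 1.0000: term = 24.176382
  t = 1.5000: term = 47.035762
  t = 2.0000: term = 76.257721
  t = 2.5000: term = 111.270994
  t = 3.0000: term = 8570.223735
Convexity = (1/P) * sum = 8837.249034 / 945.467146 = 9.346966

Answer: Convexity = 9.3470
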